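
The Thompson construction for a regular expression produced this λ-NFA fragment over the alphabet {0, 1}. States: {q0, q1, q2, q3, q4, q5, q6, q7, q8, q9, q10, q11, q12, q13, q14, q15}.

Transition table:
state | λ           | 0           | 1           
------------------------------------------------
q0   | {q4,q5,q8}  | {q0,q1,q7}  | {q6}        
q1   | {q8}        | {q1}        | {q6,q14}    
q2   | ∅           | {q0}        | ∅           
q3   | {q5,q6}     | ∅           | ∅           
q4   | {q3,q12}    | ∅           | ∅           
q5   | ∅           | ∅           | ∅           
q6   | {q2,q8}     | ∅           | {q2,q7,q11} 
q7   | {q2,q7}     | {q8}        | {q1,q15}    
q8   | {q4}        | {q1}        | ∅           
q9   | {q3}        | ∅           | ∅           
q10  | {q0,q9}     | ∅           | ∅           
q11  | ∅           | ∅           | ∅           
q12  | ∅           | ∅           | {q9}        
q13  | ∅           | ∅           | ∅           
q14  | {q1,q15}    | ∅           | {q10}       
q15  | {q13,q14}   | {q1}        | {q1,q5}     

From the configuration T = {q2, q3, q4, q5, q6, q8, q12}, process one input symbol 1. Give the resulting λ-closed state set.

{q2, q3, q4, q5, q6, q7, q8, q9, q11, q12}

q6 on 1 → {q2, q7, q11}.
q12 on 1 → {q9}.
No 1-transition from q2, q3, q4, q5, q8.
Union after reading 1: {q2, q7, q9, q11}.
Now take the λ-closure:
From q9 via λ: add q3.
From q3 via λ: add q5, q6.
From q6 via λ: add q8.
From q8 via λ: add q4.
From q4 via λ: add q12.
No new states can be added; the closed set is {q2, q3, q4, q5, q6, q7, q8, q9, q11, q12}.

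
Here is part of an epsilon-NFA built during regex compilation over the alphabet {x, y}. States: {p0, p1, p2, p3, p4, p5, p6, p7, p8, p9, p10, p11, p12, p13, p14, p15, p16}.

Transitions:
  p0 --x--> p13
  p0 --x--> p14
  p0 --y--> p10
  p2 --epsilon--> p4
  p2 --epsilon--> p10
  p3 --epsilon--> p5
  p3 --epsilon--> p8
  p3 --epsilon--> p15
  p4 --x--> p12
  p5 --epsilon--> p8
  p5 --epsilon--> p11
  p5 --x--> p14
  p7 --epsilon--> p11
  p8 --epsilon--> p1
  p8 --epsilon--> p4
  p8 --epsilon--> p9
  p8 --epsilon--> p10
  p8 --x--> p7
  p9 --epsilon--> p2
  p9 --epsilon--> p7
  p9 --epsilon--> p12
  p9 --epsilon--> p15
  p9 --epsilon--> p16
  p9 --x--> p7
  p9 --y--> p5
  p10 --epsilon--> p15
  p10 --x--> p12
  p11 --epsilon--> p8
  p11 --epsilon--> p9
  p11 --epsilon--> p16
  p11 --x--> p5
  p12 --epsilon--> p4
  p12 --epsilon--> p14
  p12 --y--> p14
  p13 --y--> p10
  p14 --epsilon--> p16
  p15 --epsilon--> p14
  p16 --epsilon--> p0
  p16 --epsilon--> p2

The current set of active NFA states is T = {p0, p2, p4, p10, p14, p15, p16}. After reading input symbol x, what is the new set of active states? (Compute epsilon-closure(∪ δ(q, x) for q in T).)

p0 on x → {p13, p14}.
p4 on x → {p12}.
p10 on x → {p12}.
No x-transition from p2, p14, p15, p16.
Union after reading x: {p12, p13, p14}.
Now take the epsilon-closure:
From p12 via epsilon: add p4.
From p14 via epsilon: add p16.
From p16 via epsilon: add p0, p2.
From p2 via epsilon: add p10.
From p10 via epsilon: add p15.
No new states can be added; the closed set is {p0, p2, p4, p10, p12, p13, p14, p15, p16}.

{p0, p2, p4, p10, p12, p13, p14, p15, p16}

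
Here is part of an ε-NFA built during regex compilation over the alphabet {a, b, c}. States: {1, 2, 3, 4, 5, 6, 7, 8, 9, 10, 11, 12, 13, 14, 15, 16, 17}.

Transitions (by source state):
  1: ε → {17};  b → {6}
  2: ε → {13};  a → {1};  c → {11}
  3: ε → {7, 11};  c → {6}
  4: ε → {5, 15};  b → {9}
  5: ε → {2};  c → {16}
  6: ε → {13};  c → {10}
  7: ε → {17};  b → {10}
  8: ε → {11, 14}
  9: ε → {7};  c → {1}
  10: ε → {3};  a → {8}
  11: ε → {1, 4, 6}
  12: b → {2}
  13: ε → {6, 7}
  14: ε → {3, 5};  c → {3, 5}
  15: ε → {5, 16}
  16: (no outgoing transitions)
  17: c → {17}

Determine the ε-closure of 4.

{2, 4, 5, 6, 7, 13, 15, 16, 17}

Start with {4}.
From 4 via ε: add 5, 15.
From 5 via ε: add 2.
From 15 via ε: add 16.
From 2 via ε: add 13.
From 13 via ε: add 6, 7.
From 7 via ε: add 17.
No new states can be added; the closed set is {2, 4, 5, 6, 7, 13, 15, 16, 17}.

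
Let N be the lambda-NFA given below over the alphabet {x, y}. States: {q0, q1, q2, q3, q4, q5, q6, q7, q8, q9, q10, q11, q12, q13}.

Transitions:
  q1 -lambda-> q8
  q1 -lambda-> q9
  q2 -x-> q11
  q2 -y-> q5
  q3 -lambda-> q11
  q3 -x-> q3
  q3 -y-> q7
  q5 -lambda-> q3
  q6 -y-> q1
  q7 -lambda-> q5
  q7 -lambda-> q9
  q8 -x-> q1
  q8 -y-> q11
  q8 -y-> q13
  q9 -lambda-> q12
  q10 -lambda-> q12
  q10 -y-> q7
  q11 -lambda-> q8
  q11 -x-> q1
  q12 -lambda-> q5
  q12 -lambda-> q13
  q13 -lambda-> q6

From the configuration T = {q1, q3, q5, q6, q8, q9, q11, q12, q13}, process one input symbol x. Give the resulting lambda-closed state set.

{q1, q3, q5, q6, q8, q9, q11, q12, q13}

q3 on x → {q3}.
q8 on x → {q1}.
q11 on x → {q1}.
No x-transition from q1, q5, q6, q9, q12, q13.
Union after reading x: {q1, q3}.
Now take the lambda-closure:
From q1 via lambda: add q8, q9.
From q3 via lambda: add q11.
From q9 via lambda: add q12.
From q12 via lambda: add q5, q13.
From q13 via lambda: add q6.
No new states can be added; the closed set is {q1, q3, q5, q6, q8, q9, q11, q12, q13}.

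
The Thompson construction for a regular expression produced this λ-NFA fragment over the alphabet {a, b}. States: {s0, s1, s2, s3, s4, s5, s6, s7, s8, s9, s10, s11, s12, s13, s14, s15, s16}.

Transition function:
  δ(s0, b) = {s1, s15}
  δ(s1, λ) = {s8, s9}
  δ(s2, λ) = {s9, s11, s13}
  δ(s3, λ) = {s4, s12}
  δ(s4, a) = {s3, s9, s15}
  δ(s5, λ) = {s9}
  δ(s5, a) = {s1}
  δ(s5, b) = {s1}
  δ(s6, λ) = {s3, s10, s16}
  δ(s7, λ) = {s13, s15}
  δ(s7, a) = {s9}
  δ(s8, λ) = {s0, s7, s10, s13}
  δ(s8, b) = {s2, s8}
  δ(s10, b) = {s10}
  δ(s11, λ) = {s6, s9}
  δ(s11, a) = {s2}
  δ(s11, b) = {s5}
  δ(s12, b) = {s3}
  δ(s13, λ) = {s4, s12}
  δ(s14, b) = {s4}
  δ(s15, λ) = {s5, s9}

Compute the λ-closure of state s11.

{s3, s4, s6, s9, s10, s11, s12, s16}

Start with {s11}.
From s11 via λ: add s6, s9.
From s6 via λ: add s3, s10, s16.
From s3 via λ: add s4, s12.
No new states can be added; the closed set is {s3, s4, s6, s9, s10, s11, s12, s16}.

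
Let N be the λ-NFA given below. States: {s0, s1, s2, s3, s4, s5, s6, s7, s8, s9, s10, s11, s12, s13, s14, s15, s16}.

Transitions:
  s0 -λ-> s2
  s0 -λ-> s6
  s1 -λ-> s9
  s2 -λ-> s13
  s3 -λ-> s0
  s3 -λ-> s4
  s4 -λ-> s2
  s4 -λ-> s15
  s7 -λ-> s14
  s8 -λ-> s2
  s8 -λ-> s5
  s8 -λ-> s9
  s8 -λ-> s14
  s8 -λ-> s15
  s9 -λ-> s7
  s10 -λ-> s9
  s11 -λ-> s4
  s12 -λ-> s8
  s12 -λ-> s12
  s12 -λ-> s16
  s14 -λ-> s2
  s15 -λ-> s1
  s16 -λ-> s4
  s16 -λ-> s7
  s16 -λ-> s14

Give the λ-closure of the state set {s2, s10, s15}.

Start with {s2, s10, s15}.
From s2 via λ: add s13.
From s10 via λ: add s9.
From s15 via λ: add s1.
From s9 via λ: add s7.
From s7 via λ: add s14.
No new states can be added; the closed set is {s1, s2, s7, s9, s10, s13, s14, s15}.

{s1, s2, s7, s9, s10, s13, s14, s15}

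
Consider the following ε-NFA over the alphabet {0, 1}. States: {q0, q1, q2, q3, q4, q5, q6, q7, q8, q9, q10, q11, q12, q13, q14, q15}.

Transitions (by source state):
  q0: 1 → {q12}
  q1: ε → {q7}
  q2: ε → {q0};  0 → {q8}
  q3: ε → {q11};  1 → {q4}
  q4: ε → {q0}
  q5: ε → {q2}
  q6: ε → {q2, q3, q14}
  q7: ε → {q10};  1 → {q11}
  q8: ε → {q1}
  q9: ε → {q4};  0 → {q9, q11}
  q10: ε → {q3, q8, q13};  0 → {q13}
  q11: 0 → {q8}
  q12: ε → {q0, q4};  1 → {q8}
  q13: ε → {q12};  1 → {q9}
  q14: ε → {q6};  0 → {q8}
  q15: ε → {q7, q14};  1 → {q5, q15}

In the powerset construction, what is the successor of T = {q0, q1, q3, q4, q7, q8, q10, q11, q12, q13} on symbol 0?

q10 on 0 → {q13}.
q11 on 0 → {q8}.
No 0-transition from q0, q1, q3, q4, q7, q8, q12, q13.
Union after reading 0: {q8, q13}.
Now take the ε-closure:
From q8 via ε: add q1.
From q13 via ε: add q12.
From q1 via ε: add q7.
From q12 via ε: add q0, q4.
From q7 via ε: add q10.
From q10 via ε: add q3.
From q3 via ε: add q11.
No new states can be added; the closed set is {q0, q1, q3, q4, q7, q8, q10, q11, q12, q13}.

{q0, q1, q3, q4, q7, q8, q10, q11, q12, q13}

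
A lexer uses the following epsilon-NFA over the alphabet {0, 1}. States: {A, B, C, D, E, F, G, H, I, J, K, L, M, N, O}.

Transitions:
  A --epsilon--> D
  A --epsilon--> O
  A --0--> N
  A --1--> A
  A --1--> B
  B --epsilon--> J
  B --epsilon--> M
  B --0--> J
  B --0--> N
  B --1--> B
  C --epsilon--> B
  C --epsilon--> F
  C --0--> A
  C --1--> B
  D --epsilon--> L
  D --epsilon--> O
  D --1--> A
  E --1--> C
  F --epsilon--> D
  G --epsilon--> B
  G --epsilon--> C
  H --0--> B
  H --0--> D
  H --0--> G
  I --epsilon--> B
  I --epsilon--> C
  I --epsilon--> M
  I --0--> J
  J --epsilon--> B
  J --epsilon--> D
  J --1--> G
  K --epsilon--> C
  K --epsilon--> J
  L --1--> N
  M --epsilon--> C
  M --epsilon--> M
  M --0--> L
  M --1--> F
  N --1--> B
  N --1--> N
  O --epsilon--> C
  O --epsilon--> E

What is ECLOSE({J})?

{B, C, D, E, F, J, L, M, O}

Start with {J}.
From J via epsilon: add B, D.
From B via epsilon: add M.
From D via epsilon: add L, O.
From M via epsilon: add C.
From O via epsilon: add E.
From C via epsilon: add F.
No new states can be added; the closed set is {B, C, D, E, F, J, L, M, O}.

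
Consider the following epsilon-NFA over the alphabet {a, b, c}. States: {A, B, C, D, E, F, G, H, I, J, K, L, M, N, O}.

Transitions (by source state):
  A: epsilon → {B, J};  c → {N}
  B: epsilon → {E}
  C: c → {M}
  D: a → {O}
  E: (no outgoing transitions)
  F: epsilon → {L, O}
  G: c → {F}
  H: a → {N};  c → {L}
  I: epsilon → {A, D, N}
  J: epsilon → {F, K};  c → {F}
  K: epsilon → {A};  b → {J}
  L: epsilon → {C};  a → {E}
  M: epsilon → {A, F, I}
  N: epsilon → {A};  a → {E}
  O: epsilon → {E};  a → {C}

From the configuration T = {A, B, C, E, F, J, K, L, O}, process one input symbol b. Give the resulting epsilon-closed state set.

{A, B, C, E, F, J, K, L, O}

K on b → {J}.
No b-transition from A, B, C, E, F, J, L, O.
Union after reading b: {J}.
Now take the epsilon-closure:
From J via epsilon: add F, K.
From F via epsilon: add L, O.
From K via epsilon: add A.
From A via epsilon: add B.
From L via epsilon: add C.
From O via epsilon: add E.
No new states can be added; the closed set is {A, B, C, E, F, J, K, L, O}.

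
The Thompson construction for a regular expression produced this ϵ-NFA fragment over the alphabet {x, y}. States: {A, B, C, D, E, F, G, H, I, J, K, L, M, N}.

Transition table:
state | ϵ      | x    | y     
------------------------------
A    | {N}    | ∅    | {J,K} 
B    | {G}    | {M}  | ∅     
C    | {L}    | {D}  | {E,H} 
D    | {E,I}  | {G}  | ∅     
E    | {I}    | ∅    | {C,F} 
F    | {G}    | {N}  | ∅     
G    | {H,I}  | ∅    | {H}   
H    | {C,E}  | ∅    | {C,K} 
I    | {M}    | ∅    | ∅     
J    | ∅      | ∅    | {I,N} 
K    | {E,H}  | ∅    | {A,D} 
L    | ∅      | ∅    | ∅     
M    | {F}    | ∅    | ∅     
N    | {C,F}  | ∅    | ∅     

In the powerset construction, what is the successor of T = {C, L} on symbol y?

C on y → {E, H}.
No y-transition from L.
Union after reading y: {E, H}.
Now take the ϵ-closure:
From E via ϵ: add I.
From H via ϵ: add C.
From C via ϵ: add L.
From I via ϵ: add M.
From M via ϵ: add F.
From F via ϵ: add G.
No new states can be added; the closed set is {C, E, F, G, H, I, L, M}.

{C, E, F, G, H, I, L, M}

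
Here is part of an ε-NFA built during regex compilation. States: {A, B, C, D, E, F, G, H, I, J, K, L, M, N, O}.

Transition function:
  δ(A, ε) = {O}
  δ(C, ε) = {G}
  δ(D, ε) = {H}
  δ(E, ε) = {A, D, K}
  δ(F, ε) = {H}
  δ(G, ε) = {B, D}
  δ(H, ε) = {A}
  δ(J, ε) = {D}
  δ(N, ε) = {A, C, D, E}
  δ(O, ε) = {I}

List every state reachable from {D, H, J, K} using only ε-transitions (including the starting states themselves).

{A, D, H, I, J, K, O}

Start with {D, H, J, K}.
From H via ε: add A.
From A via ε: add O.
From O via ε: add I.
No new states can be added; the closed set is {A, D, H, I, J, K, O}.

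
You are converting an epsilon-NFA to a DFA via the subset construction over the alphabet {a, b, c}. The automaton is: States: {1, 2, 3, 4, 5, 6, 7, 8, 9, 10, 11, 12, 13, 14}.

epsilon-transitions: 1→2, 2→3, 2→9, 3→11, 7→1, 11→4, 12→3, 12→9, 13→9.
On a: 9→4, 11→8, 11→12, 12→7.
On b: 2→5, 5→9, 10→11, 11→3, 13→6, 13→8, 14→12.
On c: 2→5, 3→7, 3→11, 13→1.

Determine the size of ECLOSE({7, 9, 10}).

8

Start with {7, 9, 10}.
From 7 via epsilon: add 1.
From 1 via epsilon: add 2.
From 2 via epsilon: add 3.
From 3 via epsilon: add 11.
From 11 via epsilon: add 4.
epsilon-closure = {1, 2, 3, 4, 7, 9, 10, 11}, which has 8 states.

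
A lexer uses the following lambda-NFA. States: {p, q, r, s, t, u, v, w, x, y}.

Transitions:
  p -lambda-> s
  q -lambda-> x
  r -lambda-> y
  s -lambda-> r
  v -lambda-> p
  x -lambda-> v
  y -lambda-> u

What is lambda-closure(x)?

{p, r, s, u, v, x, y}

Start with {x}.
From x via lambda: add v.
From v via lambda: add p.
From p via lambda: add s.
From s via lambda: add r.
From r via lambda: add y.
From y via lambda: add u.
No new states can be added; the closed set is {p, r, s, u, v, x, y}.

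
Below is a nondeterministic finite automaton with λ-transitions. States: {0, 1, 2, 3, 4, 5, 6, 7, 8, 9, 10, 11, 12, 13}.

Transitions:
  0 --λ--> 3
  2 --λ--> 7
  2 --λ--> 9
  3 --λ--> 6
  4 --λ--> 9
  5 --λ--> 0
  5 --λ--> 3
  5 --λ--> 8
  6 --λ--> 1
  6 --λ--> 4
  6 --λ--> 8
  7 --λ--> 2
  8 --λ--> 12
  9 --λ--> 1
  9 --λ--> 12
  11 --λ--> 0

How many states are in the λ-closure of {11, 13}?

10

Start with {11, 13}.
From 11 via λ: add 0.
From 0 via λ: add 3.
From 3 via λ: add 6.
From 6 via λ: add 1, 4, 8.
From 4 via λ: add 9.
From 8 via λ: add 12.
λ-closure = {0, 1, 3, 4, 6, 8, 9, 11, 12, 13}, which has 10 states.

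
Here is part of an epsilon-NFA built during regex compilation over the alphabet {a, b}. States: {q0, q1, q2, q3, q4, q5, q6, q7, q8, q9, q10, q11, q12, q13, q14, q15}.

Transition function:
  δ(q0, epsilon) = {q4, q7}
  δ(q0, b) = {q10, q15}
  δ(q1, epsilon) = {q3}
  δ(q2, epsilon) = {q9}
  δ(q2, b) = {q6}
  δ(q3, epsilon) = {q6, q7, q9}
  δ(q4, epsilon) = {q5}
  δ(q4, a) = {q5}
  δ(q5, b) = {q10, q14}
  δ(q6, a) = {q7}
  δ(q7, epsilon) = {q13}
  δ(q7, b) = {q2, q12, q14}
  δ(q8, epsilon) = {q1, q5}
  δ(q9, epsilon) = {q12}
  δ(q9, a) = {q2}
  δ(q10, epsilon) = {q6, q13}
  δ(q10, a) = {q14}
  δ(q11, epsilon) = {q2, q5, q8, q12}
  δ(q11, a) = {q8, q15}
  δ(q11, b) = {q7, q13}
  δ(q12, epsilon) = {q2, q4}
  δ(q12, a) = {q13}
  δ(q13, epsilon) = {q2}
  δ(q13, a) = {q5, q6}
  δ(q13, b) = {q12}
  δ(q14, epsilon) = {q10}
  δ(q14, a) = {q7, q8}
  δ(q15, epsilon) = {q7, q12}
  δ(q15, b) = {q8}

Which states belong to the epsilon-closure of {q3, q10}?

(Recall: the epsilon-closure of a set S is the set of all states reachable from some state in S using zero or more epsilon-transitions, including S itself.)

{q2, q3, q4, q5, q6, q7, q9, q10, q12, q13}

Start with {q3, q10}.
From q3 via epsilon: add q6, q7, q9.
From q10 via epsilon: add q13.
From q9 via epsilon: add q12.
From q13 via epsilon: add q2.
From q12 via epsilon: add q4.
From q4 via epsilon: add q5.
No new states can be added; the closed set is {q2, q3, q4, q5, q6, q7, q9, q10, q12, q13}.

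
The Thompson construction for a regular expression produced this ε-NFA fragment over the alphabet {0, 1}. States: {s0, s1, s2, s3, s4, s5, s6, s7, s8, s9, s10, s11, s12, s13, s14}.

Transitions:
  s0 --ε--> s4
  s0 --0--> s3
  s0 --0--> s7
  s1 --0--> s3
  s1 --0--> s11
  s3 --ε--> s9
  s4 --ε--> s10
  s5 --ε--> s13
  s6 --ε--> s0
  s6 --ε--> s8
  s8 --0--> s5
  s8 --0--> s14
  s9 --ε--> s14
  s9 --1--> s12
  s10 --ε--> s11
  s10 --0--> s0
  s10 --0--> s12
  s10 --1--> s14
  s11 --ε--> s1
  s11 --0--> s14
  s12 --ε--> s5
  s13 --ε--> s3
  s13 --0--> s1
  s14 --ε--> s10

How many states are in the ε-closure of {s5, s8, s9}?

Start with {s5, s8, s9}.
From s5 via ε: add s13.
From s9 via ε: add s14.
From s13 via ε: add s3.
From s14 via ε: add s10.
From s10 via ε: add s11.
From s11 via ε: add s1.
ε-closure = {s1, s3, s5, s8, s9, s10, s11, s13, s14}, which has 9 states.

9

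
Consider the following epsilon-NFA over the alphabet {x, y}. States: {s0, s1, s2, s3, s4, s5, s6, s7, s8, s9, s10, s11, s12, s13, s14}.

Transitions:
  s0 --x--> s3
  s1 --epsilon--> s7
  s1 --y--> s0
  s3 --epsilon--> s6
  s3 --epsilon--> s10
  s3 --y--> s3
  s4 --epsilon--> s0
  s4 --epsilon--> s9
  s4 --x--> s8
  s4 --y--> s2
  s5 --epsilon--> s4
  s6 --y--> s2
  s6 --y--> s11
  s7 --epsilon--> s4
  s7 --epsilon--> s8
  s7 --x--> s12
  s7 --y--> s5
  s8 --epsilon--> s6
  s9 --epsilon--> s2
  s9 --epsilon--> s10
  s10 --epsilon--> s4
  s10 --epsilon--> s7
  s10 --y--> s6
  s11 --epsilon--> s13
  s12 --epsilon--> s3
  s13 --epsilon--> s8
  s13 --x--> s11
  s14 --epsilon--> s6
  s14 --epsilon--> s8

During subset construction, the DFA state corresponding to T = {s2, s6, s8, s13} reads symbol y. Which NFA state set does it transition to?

s6 on y → {s2, s11}.
No y-transition from s2, s8, s13.
Union after reading y: {s2, s11}.
Now take the epsilon-closure:
From s11 via epsilon: add s13.
From s13 via epsilon: add s8.
From s8 via epsilon: add s6.
No new states can be added; the closed set is {s2, s6, s8, s11, s13}.

{s2, s6, s8, s11, s13}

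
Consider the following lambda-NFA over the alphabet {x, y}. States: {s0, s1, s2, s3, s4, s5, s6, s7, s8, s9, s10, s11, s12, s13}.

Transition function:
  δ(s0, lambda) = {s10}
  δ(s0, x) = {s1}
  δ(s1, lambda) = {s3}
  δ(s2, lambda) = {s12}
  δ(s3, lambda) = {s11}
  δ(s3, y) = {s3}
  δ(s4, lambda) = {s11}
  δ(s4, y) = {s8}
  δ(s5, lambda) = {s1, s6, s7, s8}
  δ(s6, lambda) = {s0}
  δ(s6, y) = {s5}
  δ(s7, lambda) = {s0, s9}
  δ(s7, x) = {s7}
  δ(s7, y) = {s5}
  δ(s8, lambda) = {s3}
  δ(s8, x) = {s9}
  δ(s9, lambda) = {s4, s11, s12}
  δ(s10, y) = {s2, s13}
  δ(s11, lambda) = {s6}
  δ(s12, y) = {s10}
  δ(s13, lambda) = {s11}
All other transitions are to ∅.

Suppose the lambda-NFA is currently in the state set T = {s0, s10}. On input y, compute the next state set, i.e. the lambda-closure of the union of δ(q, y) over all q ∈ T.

{s0, s2, s6, s10, s11, s12, s13}

s10 on y → {s2, s13}.
No y-transition from s0.
Union after reading y: {s2, s13}.
Now take the lambda-closure:
From s2 via lambda: add s12.
From s13 via lambda: add s11.
From s11 via lambda: add s6.
From s6 via lambda: add s0.
From s0 via lambda: add s10.
No new states can be added; the closed set is {s0, s2, s6, s10, s11, s12, s13}.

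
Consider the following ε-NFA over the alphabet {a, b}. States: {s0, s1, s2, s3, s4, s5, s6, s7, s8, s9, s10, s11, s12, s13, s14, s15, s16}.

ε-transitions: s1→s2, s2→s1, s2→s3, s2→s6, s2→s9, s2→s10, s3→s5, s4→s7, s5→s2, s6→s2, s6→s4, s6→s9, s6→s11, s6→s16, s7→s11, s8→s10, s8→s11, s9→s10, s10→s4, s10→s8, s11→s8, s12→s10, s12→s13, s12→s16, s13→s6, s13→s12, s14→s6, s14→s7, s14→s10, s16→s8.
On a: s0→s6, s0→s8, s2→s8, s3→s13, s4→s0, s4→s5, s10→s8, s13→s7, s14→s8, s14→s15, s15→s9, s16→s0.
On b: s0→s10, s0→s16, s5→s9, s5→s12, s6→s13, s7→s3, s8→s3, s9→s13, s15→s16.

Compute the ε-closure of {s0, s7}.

{s0, s4, s7, s8, s10, s11}

Start with {s0, s7}.
From s7 via ε: add s11.
From s11 via ε: add s8.
From s8 via ε: add s10.
From s10 via ε: add s4.
No new states can be added; the closed set is {s0, s4, s7, s8, s10, s11}.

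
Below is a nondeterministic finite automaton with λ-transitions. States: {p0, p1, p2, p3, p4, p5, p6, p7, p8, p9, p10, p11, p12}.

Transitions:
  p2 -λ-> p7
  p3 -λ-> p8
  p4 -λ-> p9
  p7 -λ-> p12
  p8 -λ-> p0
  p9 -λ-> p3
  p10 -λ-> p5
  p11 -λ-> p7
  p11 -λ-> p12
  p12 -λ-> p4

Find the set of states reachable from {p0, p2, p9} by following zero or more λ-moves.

Start with {p0, p2, p9}.
From p2 via λ: add p7.
From p9 via λ: add p3.
From p3 via λ: add p8.
From p7 via λ: add p12.
From p12 via λ: add p4.
No new states can be added; the closed set is {p0, p2, p3, p4, p7, p8, p9, p12}.

{p0, p2, p3, p4, p7, p8, p9, p12}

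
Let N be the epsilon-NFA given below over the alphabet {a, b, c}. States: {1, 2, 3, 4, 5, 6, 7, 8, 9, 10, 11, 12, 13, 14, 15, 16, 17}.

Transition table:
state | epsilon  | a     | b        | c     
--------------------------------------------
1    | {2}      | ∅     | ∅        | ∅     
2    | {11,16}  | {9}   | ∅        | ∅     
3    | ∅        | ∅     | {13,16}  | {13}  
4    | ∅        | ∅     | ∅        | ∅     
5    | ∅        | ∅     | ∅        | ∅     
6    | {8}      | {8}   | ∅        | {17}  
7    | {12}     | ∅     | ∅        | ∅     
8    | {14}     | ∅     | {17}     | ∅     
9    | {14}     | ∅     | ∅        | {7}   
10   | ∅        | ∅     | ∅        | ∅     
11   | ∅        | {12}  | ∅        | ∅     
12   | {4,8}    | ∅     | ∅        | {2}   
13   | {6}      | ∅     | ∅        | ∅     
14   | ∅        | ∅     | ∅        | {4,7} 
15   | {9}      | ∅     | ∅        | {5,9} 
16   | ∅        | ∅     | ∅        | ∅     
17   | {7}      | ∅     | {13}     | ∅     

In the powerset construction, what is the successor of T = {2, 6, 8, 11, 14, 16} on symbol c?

6 on c → {17}.
14 on c → {4, 7}.
No c-transition from 2, 8, 11, 16.
Union after reading c: {4, 7, 17}.
Now take the epsilon-closure:
From 7 via epsilon: add 12.
From 12 via epsilon: add 8.
From 8 via epsilon: add 14.
No new states can be added; the closed set is {4, 7, 8, 12, 14, 17}.

{4, 7, 8, 12, 14, 17}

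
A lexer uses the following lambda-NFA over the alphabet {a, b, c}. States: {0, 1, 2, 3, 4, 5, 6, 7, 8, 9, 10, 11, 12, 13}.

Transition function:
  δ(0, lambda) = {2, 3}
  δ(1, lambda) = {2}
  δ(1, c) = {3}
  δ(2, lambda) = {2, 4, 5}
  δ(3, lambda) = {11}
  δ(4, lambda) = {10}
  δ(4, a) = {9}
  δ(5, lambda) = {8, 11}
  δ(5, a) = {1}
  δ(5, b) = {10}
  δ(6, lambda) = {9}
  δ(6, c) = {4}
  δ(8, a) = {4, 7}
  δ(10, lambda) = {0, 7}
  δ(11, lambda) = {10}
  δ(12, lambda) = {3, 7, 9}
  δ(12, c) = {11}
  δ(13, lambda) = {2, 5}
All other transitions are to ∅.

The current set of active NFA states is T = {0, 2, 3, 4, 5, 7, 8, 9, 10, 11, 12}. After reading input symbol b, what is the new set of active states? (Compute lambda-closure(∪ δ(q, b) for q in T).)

5 on b → {10}.
No b-transition from 0, 2, 3, 4, 7, 8, 9, 10, 11, 12.
Union after reading b: {10}.
Now take the lambda-closure:
From 10 via lambda: add 0, 7.
From 0 via lambda: add 2, 3.
From 2 via lambda: add 4, 5.
From 3 via lambda: add 11.
From 5 via lambda: add 8.
No new states can be added; the closed set is {0, 2, 3, 4, 5, 7, 8, 10, 11}.

{0, 2, 3, 4, 5, 7, 8, 10, 11}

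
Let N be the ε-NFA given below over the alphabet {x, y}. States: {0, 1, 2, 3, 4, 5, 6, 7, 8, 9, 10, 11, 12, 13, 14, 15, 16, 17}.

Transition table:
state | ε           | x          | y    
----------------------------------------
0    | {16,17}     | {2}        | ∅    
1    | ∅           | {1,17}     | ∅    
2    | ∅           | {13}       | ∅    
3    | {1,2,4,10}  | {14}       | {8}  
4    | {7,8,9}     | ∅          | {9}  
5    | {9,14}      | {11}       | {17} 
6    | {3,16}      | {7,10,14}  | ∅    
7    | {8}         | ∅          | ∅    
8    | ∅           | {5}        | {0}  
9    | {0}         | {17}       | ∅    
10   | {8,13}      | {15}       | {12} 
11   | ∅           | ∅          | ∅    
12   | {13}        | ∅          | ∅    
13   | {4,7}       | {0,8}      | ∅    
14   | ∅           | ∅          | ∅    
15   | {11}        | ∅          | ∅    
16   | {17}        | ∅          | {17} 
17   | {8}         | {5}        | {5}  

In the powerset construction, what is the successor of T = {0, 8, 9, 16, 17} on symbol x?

0 on x → {2}.
8 on x → {5}.
9 on x → {17}.
17 on x → {5}.
No x-transition from 16.
Union after reading x: {2, 5, 17}.
Now take the ε-closure:
From 5 via ε: add 9, 14.
From 17 via ε: add 8.
From 9 via ε: add 0.
From 0 via ε: add 16.
No new states can be added; the closed set is {0, 2, 5, 8, 9, 14, 16, 17}.

{0, 2, 5, 8, 9, 14, 16, 17}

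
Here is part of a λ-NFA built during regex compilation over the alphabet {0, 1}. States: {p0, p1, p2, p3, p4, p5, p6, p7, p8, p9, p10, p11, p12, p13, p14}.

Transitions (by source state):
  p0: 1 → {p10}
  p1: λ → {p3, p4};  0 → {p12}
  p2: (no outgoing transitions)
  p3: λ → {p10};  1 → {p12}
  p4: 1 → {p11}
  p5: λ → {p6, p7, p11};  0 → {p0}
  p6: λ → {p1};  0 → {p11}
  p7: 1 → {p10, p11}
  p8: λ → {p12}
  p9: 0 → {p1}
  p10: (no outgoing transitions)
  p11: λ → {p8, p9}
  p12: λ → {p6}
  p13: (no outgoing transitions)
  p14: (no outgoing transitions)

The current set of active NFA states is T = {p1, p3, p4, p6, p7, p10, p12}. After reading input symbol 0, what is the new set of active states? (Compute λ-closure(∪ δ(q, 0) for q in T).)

{p1, p3, p4, p6, p8, p9, p10, p11, p12}

p1 on 0 → {p12}.
p6 on 0 → {p11}.
No 0-transition from p3, p4, p7, p10, p12.
Union after reading 0: {p11, p12}.
Now take the λ-closure:
From p11 via λ: add p8, p9.
From p12 via λ: add p6.
From p6 via λ: add p1.
From p1 via λ: add p3, p4.
From p3 via λ: add p10.
No new states can be added; the closed set is {p1, p3, p4, p6, p8, p9, p10, p11, p12}.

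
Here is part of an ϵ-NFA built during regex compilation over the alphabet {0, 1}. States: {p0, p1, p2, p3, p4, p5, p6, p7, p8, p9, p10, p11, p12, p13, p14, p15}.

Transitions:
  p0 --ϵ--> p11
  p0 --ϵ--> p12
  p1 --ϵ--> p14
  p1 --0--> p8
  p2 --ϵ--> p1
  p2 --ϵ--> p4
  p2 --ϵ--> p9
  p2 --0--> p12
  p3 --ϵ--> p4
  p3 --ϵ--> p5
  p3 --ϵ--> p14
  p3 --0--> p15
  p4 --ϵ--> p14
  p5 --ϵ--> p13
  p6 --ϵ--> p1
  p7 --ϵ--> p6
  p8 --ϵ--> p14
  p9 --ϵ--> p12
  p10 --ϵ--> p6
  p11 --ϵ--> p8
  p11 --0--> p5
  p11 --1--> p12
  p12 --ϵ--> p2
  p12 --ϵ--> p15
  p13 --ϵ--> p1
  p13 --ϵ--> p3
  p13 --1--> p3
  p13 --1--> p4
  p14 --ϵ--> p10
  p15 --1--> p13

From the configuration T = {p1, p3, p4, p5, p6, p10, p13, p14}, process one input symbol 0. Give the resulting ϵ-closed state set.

{p1, p6, p8, p10, p14, p15}

p1 on 0 → {p8}.
p3 on 0 → {p15}.
No 0-transition from p4, p5, p6, p10, p13, p14.
Union after reading 0: {p8, p15}.
Now take the ϵ-closure:
From p8 via ϵ: add p14.
From p14 via ϵ: add p10.
From p10 via ϵ: add p6.
From p6 via ϵ: add p1.
No new states can be added; the closed set is {p1, p6, p8, p10, p14, p15}.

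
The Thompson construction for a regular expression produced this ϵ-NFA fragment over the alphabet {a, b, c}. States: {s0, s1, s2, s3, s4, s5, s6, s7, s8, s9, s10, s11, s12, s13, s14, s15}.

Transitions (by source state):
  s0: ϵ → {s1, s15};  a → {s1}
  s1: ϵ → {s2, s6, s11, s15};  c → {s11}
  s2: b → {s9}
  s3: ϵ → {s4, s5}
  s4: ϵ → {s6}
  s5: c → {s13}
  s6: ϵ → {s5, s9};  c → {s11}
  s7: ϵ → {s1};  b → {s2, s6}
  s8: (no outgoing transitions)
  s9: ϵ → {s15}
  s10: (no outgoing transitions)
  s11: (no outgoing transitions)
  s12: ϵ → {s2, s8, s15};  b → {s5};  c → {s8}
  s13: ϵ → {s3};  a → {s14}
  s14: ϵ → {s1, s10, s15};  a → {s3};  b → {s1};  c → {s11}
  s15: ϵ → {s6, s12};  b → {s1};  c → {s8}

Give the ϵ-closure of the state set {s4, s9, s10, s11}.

Start with {s4, s9, s10, s11}.
From s4 via ϵ: add s6.
From s9 via ϵ: add s15.
From s6 via ϵ: add s5.
From s15 via ϵ: add s12.
From s12 via ϵ: add s2, s8.
No new states can be added; the closed set is {s2, s4, s5, s6, s8, s9, s10, s11, s12, s15}.

{s2, s4, s5, s6, s8, s9, s10, s11, s12, s15}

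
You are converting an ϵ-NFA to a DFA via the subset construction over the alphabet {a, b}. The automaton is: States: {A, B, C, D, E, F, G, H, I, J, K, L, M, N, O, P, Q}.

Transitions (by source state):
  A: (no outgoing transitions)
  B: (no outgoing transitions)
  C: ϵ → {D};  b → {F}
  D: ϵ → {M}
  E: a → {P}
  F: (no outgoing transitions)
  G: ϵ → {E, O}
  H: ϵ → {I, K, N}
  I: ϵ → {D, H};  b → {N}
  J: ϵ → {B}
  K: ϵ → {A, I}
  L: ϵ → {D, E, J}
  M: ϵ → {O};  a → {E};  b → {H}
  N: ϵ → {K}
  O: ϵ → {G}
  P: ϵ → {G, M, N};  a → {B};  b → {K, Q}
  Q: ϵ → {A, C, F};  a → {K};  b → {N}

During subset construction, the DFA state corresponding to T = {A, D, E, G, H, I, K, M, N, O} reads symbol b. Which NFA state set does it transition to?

I on b → {N}.
M on b → {H}.
No b-transition from A, D, E, G, H, K, N, O.
Union after reading b: {H, N}.
Now take the ϵ-closure:
From H via ϵ: add I, K.
From I via ϵ: add D.
From K via ϵ: add A.
From D via ϵ: add M.
From M via ϵ: add O.
From O via ϵ: add G.
From G via ϵ: add E.
No new states can be added; the closed set is {A, D, E, G, H, I, K, M, N, O}.

{A, D, E, G, H, I, K, M, N, O}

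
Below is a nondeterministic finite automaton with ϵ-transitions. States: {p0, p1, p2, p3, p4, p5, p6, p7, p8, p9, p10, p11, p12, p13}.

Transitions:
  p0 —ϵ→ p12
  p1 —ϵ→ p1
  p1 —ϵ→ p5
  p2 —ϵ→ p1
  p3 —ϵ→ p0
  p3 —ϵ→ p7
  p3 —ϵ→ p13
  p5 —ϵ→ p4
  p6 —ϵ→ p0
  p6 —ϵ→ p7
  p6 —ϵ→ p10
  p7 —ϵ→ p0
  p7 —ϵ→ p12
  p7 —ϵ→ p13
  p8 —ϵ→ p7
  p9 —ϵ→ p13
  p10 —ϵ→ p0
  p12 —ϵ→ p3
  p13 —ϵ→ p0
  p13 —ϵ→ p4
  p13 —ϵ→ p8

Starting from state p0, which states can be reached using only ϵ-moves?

Start with {p0}.
From p0 via ϵ: add p12.
From p12 via ϵ: add p3.
From p3 via ϵ: add p7, p13.
From p13 via ϵ: add p4, p8.
No new states can be added; the closed set is {p0, p3, p4, p7, p8, p12, p13}.

{p0, p3, p4, p7, p8, p12, p13}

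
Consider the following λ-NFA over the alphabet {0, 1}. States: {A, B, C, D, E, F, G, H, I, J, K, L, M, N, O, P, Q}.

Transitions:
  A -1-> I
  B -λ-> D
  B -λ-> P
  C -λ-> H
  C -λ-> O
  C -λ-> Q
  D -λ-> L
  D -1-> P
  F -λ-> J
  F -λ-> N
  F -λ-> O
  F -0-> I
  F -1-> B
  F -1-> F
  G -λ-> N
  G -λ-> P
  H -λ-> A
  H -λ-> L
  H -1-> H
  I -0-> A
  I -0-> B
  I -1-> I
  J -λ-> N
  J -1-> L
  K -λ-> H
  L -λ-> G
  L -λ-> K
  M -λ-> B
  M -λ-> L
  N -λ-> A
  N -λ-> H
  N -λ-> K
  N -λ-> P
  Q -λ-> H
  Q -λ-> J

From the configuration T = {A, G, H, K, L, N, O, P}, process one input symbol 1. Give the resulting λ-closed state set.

{A, G, H, I, K, L, N, P}

A on 1 → {I}.
H on 1 → {H}.
No 1-transition from G, K, L, N, O, P.
Union after reading 1: {H, I}.
Now take the λ-closure:
From H via λ: add A, L.
From L via λ: add G, K.
From G via λ: add N, P.
No new states can be added; the closed set is {A, G, H, I, K, L, N, P}.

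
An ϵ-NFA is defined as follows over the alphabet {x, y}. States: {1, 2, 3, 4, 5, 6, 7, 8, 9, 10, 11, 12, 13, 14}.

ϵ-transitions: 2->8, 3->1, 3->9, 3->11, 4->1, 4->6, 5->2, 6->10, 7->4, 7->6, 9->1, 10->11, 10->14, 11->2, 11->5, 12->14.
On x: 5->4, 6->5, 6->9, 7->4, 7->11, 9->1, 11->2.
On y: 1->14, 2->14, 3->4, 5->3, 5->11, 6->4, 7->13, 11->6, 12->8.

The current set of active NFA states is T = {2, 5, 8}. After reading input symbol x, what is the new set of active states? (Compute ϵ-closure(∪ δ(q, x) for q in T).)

5 on x → {4}.
No x-transition from 2, 8.
Union after reading x: {4}.
Now take the ϵ-closure:
From 4 via ϵ: add 1, 6.
From 6 via ϵ: add 10.
From 10 via ϵ: add 11, 14.
From 11 via ϵ: add 2, 5.
From 2 via ϵ: add 8.
No new states can be added; the closed set is {1, 2, 4, 5, 6, 8, 10, 11, 14}.

{1, 2, 4, 5, 6, 8, 10, 11, 14}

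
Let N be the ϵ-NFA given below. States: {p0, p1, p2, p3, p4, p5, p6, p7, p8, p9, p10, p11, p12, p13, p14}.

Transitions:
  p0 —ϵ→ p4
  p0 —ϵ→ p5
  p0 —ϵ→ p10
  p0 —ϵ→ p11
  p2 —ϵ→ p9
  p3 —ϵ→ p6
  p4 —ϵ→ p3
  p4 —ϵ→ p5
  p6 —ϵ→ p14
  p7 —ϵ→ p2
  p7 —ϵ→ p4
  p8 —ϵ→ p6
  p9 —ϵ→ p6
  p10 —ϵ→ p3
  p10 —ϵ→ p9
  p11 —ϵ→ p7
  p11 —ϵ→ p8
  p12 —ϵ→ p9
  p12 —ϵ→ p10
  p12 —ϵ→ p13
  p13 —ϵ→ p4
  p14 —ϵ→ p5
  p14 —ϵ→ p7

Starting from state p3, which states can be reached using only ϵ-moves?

Start with {p3}.
From p3 via ϵ: add p6.
From p6 via ϵ: add p14.
From p14 via ϵ: add p5, p7.
From p7 via ϵ: add p2, p4.
From p2 via ϵ: add p9.
No new states can be added; the closed set is {p2, p3, p4, p5, p6, p7, p9, p14}.

{p2, p3, p4, p5, p6, p7, p9, p14}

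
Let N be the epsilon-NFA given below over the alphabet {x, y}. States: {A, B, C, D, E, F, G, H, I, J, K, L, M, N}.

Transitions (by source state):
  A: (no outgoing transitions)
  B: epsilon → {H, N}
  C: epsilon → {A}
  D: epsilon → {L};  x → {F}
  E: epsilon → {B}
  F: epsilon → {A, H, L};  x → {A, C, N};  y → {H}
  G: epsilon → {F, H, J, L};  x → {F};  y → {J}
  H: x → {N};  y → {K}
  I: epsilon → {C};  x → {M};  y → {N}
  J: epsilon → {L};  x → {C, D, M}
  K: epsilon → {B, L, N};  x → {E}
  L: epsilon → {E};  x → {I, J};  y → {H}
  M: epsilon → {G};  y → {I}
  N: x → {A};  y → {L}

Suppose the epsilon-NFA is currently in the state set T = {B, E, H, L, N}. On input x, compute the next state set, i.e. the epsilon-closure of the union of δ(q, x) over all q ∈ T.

H on x → {N}.
L on x → {I, J}.
N on x → {A}.
No x-transition from B, E.
Union after reading x: {A, I, J, N}.
Now take the epsilon-closure:
From I via epsilon: add C.
From J via epsilon: add L.
From L via epsilon: add E.
From E via epsilon: add B.
From B via epsilon: add H.
No new states can be added; the closed set is {A, B, C, E, H, I, J, L, N}.

{A, B, C, E, H, I, J, L, N}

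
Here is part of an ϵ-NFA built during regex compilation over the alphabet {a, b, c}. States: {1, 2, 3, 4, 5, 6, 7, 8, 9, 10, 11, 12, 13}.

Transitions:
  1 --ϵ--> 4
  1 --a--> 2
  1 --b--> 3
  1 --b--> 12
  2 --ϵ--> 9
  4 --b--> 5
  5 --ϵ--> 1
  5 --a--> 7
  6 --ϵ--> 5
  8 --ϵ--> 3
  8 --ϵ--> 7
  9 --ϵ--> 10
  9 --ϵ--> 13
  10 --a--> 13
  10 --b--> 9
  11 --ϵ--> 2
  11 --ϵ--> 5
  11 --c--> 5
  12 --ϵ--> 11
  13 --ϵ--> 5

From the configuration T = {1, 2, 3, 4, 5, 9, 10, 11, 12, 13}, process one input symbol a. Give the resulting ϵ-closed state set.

1 on a → {2}.
5 on a → {7}.
10 on a → {13}.
No a-transition from 2, 3, 4, 9, 11, 12, 13.
Union after reading a: {2, 7, 13}.
Now take the ϵ-closure:
From 2 via ϵ: add 9.
From 13 via ϵ: add 5.
From 5 via ϵ: add 1.
From 9 via ϵ: add 10.
From 1 via ϵ: add 4.
No new states can be added; the closed set is {1, 2, 4, 5, 7, 9, 10, 13}.

{1, 2, 4, 5, 7, 9, 10, 13}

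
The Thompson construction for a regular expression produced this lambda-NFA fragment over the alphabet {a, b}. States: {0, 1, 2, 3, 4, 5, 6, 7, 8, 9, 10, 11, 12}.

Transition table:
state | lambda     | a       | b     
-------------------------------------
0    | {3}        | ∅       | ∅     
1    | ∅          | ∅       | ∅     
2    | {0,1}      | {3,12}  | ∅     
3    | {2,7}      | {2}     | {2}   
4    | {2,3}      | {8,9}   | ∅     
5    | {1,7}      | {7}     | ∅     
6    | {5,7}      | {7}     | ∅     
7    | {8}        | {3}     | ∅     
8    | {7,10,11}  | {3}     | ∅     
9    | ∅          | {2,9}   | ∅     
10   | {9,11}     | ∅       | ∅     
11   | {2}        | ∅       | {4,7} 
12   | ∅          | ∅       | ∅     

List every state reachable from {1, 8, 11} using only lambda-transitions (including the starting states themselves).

{0, 1, 2, 3, 7, 8, 9, 10, 11}

Start with {1, 8, 11}.
From 8 via lambda: add 7, 10.
From 11 via lambda: add 2.
From 2 via lambda: add 0.
From 10 via lambda: add 9.
From 0 via lambda: add 3.
No new states can be added; the closed set is {0, 1, 2, 3, 7, 8, 9, 10, 11}.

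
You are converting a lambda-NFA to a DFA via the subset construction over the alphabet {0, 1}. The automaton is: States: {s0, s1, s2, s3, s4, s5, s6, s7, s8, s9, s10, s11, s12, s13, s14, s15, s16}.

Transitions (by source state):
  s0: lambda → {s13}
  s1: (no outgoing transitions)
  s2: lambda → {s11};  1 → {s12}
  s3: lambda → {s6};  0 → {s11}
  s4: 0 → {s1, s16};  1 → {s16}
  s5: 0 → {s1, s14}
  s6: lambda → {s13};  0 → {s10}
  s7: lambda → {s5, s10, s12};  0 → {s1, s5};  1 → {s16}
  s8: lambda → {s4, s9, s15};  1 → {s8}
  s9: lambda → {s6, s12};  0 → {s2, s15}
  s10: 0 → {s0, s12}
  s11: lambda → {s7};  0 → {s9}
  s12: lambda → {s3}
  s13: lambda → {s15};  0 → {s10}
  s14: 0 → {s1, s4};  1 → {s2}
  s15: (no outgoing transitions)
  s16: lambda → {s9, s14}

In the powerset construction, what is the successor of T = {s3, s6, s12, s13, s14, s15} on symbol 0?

{s1, s3, s4, s5, s6, s7, s10, s11, s12, s13, s15}

s3 on 0 → {s11}.
s6 on 0 → {s10}.
s13 on 0 → {s10}.
s14 on 0 → {s1, s4}.
No 0-transition from s12, s15.
Union after reading 0: {s1, s4, s10, s11}.
Now take the lambda-closure:
From s11 via lambda: add s7.
From s7 via lambda: add s5, s12.
From s12 via lambda: add s3.
From s3 via lambda: add s6.
From s6 via lambda: add s13.
From s13 via lambda: add s15.
No new states can be added; the closed set is {s1, s3, s4, s5, s6, s7, s10, s11, s12, s13, s15}.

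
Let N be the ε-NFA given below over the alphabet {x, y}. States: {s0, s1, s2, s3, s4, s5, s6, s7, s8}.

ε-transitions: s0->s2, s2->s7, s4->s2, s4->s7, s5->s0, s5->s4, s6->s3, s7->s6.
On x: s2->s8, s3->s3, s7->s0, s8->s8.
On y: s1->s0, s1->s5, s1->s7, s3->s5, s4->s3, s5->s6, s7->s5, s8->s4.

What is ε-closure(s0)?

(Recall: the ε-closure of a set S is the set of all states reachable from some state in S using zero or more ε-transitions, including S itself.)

Start with {s0}.
From s0 via ε: add s2.
From s2 via ε: add s7.
From s7 via ε: add s6.
From s6 via ε: add s3.
No new states can be added; the closed set is {s0, s2, s3, s6, s7}.

{s0, s2, s3, s6, s7}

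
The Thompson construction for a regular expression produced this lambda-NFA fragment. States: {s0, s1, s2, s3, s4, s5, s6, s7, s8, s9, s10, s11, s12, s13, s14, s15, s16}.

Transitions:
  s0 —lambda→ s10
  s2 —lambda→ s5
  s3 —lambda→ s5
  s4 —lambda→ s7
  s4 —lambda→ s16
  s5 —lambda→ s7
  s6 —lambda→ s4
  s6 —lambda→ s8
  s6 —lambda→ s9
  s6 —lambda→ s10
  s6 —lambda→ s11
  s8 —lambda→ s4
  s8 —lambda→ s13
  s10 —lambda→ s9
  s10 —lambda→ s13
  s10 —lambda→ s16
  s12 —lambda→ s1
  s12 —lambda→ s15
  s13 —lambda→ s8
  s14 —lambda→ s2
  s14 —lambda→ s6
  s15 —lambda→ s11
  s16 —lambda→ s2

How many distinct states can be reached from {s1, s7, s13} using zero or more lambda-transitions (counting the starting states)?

Start with {s1, s7, s13}.
From s13 via lambda: add s8.
From s8 via lambda: add s4.
From s4 via lambda: add s16.
From s16 via lambda: add s2.
From s2 via lambda: add s5.
lambda-closure = {s1, s2, s4, s5, s7, s8, s13, s16}, which has 8 states.

8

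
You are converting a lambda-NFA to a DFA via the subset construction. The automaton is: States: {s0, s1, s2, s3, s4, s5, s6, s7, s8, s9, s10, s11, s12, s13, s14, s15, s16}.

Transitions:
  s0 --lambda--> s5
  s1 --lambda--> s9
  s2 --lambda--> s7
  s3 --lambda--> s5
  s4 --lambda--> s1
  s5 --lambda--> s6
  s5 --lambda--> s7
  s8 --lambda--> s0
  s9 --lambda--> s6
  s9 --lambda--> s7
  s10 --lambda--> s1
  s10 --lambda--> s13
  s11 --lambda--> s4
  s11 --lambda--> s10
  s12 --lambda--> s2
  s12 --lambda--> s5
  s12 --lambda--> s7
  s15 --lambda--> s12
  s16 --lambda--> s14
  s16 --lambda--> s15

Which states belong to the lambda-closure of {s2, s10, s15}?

Start with {s2, s10, s15}.
From s2 via lambda: add s7.
From s10 via lambda: add s1, s13.
From s15 via lambda: add s12.
From s1 via lambda: add s9.
From s12 via lambda: add s5.
From s5 via lambda: add s6.
No new states can be added; the closed set is {s1, s2, s5, s6, s7, s9, s10, s12, s13, s15}.

{s1, s2, s5, s6, s7, s9, s10, s12, s13, s15}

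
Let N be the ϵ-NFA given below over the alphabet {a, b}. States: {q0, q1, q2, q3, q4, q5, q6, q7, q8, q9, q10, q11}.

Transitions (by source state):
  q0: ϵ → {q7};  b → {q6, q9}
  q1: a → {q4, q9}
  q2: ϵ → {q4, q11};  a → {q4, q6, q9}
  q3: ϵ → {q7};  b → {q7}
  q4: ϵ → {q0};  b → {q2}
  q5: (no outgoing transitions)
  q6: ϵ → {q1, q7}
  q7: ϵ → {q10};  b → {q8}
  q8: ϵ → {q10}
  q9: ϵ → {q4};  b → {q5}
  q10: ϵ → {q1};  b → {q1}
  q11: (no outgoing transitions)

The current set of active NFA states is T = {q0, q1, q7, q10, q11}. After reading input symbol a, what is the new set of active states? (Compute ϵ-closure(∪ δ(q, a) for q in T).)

{q0, q1, q4, q7, q9, q10}

q1 on a → {q4, q9}.
No a-transition from q0, q7, q10, q11.
Union after reading a: {q4, q9}.
Now take the ϵ-closure:
From q4 via ϵ: add q0.
From q0 via ϵ: add q7.
From q7 via ϵ: add q10.
From q10 via ϵ: add q1.
No new states can be added; the closed set is {q0, q1, q4, q7, q9, q10}.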